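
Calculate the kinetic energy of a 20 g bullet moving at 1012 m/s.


E = 0.5*m*v^2 = 0.5*0.02*1012^2 = 10241 J

10241 J


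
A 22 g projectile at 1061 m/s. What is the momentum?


p = m*v = 0.022*1061 = 23.34 kg·m/s

23.34 kg·m/s


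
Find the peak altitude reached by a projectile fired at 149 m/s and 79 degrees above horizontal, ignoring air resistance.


H = (v0*sin(theta))^2 / (2g) = (149*sin(79°))^2 / (2*9.81) = 1090 m

1090 m


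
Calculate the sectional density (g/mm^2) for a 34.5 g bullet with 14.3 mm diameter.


SD = m/d^2 = 34.5/14.3^2 = 0.1687 g/mm^2

0.1687 g/mm^2


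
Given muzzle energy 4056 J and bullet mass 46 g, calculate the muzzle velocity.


v = sqrt(2*E/m) = sqrt(2*4056/0.046) = 419.9 m/s

419.9 m/s


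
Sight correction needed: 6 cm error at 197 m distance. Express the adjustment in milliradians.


1 mrad subtends 1 cm per 10 m of range, so adj = error_cm / (dist_m / 10) = 6 / (197/10) = 0.3046 mrad

0.3046 mrad


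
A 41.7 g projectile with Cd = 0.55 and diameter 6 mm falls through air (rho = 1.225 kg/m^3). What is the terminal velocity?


A = pi*(d/2)^2 = pi*(6/2000)^2 = 2.82743e-05 m^2
vt = sqrt(2mg/(Cd*rho*A)) = sqrt(2*0.0417*9.81/(0.55 * 1.225 * 2.82743e-05)) = 207.2 m/s

207.2 m/s


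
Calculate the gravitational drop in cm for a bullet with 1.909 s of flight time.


drop = 0.5*g*t^2 = 0.5*9.81*1.909^2 = 17.8752 m ≈ 1788 cm

1788 cm


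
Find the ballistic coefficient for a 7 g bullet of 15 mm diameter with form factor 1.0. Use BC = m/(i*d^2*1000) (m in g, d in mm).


BC = m/(i*d^2*1000) = 7/(1.0 * 15^2 * 1000) = 3.111e-05

3.111e-05


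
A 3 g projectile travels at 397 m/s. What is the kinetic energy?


E = 0.5*m*v^2 = 0.5*0.003*397^2 = 236.4 J

236.4 J


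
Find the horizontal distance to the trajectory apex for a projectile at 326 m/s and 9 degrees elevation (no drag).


R = v0^2*sin(2*theta)/g = 326^2*sin(2*9°)/9.81 = 3347.72 m
apex_dist = R/2 = 3347.72/2 = 1674 m

1674 m


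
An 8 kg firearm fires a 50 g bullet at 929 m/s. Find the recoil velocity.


v_recoil = m_p * v_p / m_gun = 0.05 * 929 / 8 = 5.806 m/s

5.806 m/s


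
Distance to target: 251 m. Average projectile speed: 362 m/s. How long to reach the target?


t = d/v = 251/362 = 0.6934 s

0.6934 s


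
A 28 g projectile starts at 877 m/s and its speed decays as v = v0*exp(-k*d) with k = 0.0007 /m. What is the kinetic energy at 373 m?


v = v0*exp(-k*d) = 877*exp(-0.0007*373) = 675.469 m/s
E = 0.5*m*v^2 = 0.5*0.028*675.469^2 = 6388 J

6388 J


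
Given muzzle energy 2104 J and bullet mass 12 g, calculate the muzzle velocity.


v = sqrt(2*E/m) = sqrt(2*2104/0.012) = 592.2 m/s

592.2 m/s


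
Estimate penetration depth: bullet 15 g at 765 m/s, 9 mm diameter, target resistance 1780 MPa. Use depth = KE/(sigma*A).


A = pi*(d/2)^2 = pi*(9/2)^2 = 63.6173 mm^2
E = 0.5*m*v^2 = 0.5*0.015*765^2 = 4389.19 J
depth = E/(sigma*A) = 4389.19 J / (1780 MPa * 63.6173 mm^2) = 4389.19/(1780 * 63.6173) m = 0.0387605 m ≈ 38.76 mm

38.76 mm


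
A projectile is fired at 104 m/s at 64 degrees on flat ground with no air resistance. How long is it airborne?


T = 2*v0*sin(theta)/g = 2*104*sin(64°)/9.81 = 19.06 s

19.06 s


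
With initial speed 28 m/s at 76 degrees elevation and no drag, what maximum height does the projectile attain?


H = (v0*sin(theta))^2 / (2g) = (28*sin(76°))^2 / (2*9.81) = 37.62 m

37.62 m


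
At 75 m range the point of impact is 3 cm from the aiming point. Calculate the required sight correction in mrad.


1 mrad subtends 1 cm per 10 m of range, so adj = error_cm / (dist_m / 10) = 3 / (75/10) = 0.4 mrad

0.4 mrad


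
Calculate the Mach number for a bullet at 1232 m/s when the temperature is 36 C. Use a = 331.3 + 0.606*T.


a = 331.3 + 0.606*(36) = 353.116 m/s
M = v/a = 1232/353.116 = 3.489

3.489


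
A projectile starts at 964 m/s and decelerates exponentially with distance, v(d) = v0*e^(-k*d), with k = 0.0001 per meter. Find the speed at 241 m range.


v = v0*exp(-k*d) = 964*exp(-0.0001*241) = 941 m/s

941 m/s


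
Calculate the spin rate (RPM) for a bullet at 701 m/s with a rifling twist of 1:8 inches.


twist_m = 8*0.0254 = 0.2032 m
spin = v/twist = 701/0.2032 = 3449.803 rev/s
RPM = spin*60 = 3449.803*60 ≈ 206988 RPM

206988 RPM


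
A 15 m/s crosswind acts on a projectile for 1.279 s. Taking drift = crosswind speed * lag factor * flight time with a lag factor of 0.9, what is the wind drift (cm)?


drift = v_wind * lag * t = 15 * 0.9 * 1.279 = 17.2665 m ≈ 1727 cm

1727 cm


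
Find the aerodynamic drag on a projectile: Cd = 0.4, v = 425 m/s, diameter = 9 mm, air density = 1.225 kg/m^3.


A = pi*(d/2)^2 = pi*(9/2000)^2 = 6.36173e-05 m^2
Fd = 0.5*Cd*rho*A*v^2 = 0.5*0.4*1.225*6.36173e-05*425^2 = 2.815 N

2.815 N


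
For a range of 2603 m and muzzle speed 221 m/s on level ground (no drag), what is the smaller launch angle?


sin(2*theta) = R*g/v0^2 = 2603*9.81/221^2 = 0.522828, theta = arcsin(0.522828)/2 = 15.76°

15.76 degrees


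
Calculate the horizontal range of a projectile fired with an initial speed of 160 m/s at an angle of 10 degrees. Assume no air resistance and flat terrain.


R = v0^2 * sin(2*theta) / g = 160^2 * sin(2*10°) / 9.81 = 892.5 m

892.5 m


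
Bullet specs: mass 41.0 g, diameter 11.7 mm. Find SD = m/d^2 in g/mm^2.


SD = m/d^2 = 41.0/11.7^2 = 0.2995 g/mm^2

0.2995 g/mm^2


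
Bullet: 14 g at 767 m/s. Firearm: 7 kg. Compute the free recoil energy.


v_r = m_p*v_p/m_gun = 0.014*767/7 = 1.534 m/s, E_r = 0.5*m_gun*v_r^2 = 0.5*7*1.534^2 = 8.236 J

8.236 J


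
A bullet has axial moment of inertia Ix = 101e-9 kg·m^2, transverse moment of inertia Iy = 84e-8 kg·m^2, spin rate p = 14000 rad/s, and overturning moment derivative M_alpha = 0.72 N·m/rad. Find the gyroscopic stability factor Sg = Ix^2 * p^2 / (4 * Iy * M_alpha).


Sg = Ix^2 * p^2 / (4 * Iy * M_alpha) = (101e-9)^2 * 14000^2 / (4 * 84e-8 * 0.72) = 0.8265

0.8265


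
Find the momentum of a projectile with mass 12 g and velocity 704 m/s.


p = m*v = 0.012*704 = 8.448 kg·m/s

8.448 kg·m/s


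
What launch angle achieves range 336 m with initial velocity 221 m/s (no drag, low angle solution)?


sin(2*theta) = R*g/v0^2 = 336*9.81/221^2 = 0.0674876, theta = arcsin(0.0674876)/2 = 1.935°

1.935 degrees


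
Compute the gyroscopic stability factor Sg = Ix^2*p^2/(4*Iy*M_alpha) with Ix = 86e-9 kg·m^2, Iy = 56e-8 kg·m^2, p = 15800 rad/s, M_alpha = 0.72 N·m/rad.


Sg = Ix^2 * p^2 / (4 * Iy * M_alpha) = (86e-9)^2 * 15800^2 / (4 * 56e-8 * 0.72) = 1.145

1.145


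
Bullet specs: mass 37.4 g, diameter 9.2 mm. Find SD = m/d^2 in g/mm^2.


SD = m/d^2 = 37.4/9.2^2 = 0.4419 g/mm^2

0.4419 g/mm^2


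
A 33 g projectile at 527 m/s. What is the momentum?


p = m*v = 0.033*527 = 17.39 kg·m/s

17.39 kg·m/s


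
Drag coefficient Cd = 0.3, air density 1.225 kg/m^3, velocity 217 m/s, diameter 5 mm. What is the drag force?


A = pi*(d/2)^2 = pi*(5/2000)^2 = 1.96350e-05 m^2
Fd = 0.5*Cd*rho*A*v^2 = 0.5*0.3*1.225*1.96350e-05*217^2 = 0.1699 N

0.1699 N


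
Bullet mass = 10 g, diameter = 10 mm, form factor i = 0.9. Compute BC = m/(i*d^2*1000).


BC = m/(i*d^2*1000) = 10/(0.9 * 10^2 * 1000) = 0.0001111

0.0001111


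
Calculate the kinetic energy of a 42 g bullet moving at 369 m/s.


E = 0.5*m*v^2 = 0.5*0.042*369^2 = 2859 J

2859 J


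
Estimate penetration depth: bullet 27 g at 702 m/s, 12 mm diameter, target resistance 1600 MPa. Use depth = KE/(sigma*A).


A = pi*(d/2)^2 = pi*(12/2)^2 = 113.097 mm^2
E = 0.5*m*v^2 = 0.5*0.027*702^2 = 6652.85 J
depth = E/(sigma*A) = 6652.85 J / (1600 MPa * 113.097 mm^2) = 6652.85/(1600 * 113.097) m = 0.0367651 m ≈ 36.77 mm

36.77 mm


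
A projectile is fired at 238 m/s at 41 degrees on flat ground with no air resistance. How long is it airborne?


T = 2*v0*sin(theta)/g = 2*238*sin(41°)/9.81 = 31.83 s

31.83 s


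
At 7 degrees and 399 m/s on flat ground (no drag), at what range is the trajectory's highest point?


R = v0^2*sin(2*theta)/g = 399^2*sin(2*7°)/9.81 = 3926.02 m
apex_dist = R/2 = 3926.02/2 = 1963 m

1963 m


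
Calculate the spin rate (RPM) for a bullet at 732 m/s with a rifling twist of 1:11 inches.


twist_m = 11*0.0254 = 0.2794 m
spin = v/twist = 732/0.2794 = 2619.9 rev/s
RPM = spin*60 = 2619.9*60 ≈ 157194 RPM

157194 RPM


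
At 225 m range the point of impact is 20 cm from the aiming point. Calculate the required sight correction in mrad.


1 mrad subtends 1 cm per 10 m of range, so adj = error_cm / (dist_m / 10) = 20 / (225/10) = 0.8889 mrad

0.8889 mrad


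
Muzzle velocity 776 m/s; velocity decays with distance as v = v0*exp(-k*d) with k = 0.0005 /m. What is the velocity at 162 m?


v = v0*exp(-k*d) = 776*exp(-0.0005*162) = 715.6 m/s

715.6 m/s


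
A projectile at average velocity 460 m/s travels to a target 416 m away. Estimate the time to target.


t = d/v = 416/460 = 0.9043 s

0.9043 s


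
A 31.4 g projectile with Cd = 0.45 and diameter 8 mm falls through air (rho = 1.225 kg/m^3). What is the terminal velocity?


A = pi*(d/2)^2 = pi*(8/2000)^2 = 5.02655e-05 m^2
vt = sqrt(2mg/(Cd*rho*A)) = sqrt(2*0.0314*9.81/(0.45 * 1.225 * 5.02655e-05)) = 149.1 m/s

149.1 m/s


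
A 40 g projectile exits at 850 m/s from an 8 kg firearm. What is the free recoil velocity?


v_recoil = m_p * v_p / m_gun = 0.04 * 850 / 8 = 4.25 m/s

4.25 m/s


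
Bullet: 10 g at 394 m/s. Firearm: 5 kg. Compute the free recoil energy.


v_r = m_p*v_p/m_gun = 0.01*394/5 = 0.788 m/s, E_r = 0.5*m_gun*v_r^2 = 0.5*5*0.788^2 = 1.552 J

1.552 J


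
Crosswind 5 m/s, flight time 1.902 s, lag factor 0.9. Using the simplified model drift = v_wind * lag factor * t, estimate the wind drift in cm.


drift = v_wind * lag * t = 5 * 0.9 * 1.902 = 8.559 m ≈ 855.9 cm

855.9 cm


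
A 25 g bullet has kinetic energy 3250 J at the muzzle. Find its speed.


v = sqrt(2*E/m) = sqrt(2*3250/0.025) = 509.9 m/s

509.9 m/s


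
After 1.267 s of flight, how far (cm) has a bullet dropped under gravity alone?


drop = 0.5*g*t^2 = 0.5*9.81*1.267^2 = 7.87394 m ≈ 787.4 cm

787.4 cm


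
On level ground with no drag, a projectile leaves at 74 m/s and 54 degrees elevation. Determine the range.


R = v0^2 * sin(2*theta) / g = 74^2 * sin(2*54°) / 9.81 = 530.9 m

530.9 m


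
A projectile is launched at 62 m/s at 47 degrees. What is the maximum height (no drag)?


H = (v0*sin(theta))^2 / (2g) = (62*sin(47°))^2 / (2*9.81) = 104.8 m

104.8 m


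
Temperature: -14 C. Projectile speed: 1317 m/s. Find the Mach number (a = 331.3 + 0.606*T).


a = 331.3 + 0.606*(-14) = 322.816 m/s
M = v/a = 1317/322.816 = 4.08

4.08


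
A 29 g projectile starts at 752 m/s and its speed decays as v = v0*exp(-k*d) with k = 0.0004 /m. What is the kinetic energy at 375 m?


v = v0*exp(-k*d) = 752*exp(-0.0004*375) = 647.252 m/s
E = 0.5*m*v^2 = 0.5*0.029*647.252^2 = 6075 J

6075 J


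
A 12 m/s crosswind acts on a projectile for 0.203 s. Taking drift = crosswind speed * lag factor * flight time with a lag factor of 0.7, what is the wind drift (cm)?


drift = v_wind * lag * t = 12 * 0.7 * 0.203 = 1.7052 m ≈ 170.5 cm

170.5 cm


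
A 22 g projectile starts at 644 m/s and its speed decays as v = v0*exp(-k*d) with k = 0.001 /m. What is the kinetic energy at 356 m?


v = v0*exp(-k*d) = 644*exp(-0.001*356) = 451.104 m/s
E = 0.5*m*v^2 = 0.5*0.022*451.104^2 = 2238 J

2238 J


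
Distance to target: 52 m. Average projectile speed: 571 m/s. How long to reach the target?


t = d/v = 52/571 = 0.09107 s

0.09107 s


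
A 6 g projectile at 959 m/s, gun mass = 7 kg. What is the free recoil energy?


v_r = m_p*v_p/m_gun = 0.006*959/7 = 0.822 m/s, E_r = 0.5*m_gun*v_r^2 = 0.5*7*0.822^2 = 2.365 J

2.365 J


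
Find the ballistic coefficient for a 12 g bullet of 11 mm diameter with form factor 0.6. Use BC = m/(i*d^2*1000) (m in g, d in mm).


BC = m/(i*d^2*1000) = 12/(0.6 * 11^2 * 1000) = 0.0001653

0.0001653


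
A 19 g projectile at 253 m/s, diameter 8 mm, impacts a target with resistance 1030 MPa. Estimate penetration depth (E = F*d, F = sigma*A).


A = pi*(d/2)^2 = pi*(8/2)^2 = 50.2655 mm^2
E = 0.5*m*v^2 = 0.5*0.019*253^2 = 608.086 J
depth = E/(sigma*A) = 608.086 J / (1030 MPa * 50.2655 mm^2) = 608.086/(1030 * 50.2655) m = 0.0117451 m ≈ 11.75 mm

11.75 mm


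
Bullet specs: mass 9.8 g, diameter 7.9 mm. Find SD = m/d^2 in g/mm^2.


SD = m/d^2 = 9.8/7.9^2 = 0.157 g/mm^2

0.157 g/mm^2


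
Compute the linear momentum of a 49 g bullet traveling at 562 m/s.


p = m*v = 0.049*562 = 27.54 kg·m/s

27.54 kg·m/s


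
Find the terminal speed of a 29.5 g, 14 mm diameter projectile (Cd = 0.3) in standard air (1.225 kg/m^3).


A = pi*(d/2)^2 = pi*(14/2000)^2 = 1.53938e-04 m^2
vt = sqrt(2mg/(Cd*rho*A)) = sqrt(2*0.0295*9.81/(0.3 * 1.225 * 1.53938e-04)) = 101.1 m/s

101.1 m/s


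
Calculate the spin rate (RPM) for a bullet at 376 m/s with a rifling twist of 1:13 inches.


twist_m = 13*0.0254 = 0.3302 m
spin = v/twist = 376/0.3302 = 1138.704 rev/s
RPM = spin*60 = 1138.704*60 ≈ 68322 RPM

68322 RPM


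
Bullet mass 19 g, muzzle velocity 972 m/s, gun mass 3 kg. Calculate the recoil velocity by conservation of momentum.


v_recoil = m_p * v_p / m_gun = 0.019 * 972 / 3 = 6.156 m/s

6.156 m/s


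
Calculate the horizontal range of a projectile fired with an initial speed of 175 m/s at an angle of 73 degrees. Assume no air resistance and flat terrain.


R = v0^2 * sin(2*theta) / g = 175^2 * sin(2*73°) / 9.81 = 1746 m

1746 m


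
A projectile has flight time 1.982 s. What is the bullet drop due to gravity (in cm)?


drop = 0.5*g*t^2 = 0.5*9.81*1.982^2 = 19.2684 m ≈ 1927 cm

1927 cm


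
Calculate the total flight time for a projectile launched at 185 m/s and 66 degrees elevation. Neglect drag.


T = 2*v0*sin(theta)/g = 2*185*sin(66°)/9.81 = 34.46 s

34.46 s


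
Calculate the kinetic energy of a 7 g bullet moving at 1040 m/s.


E = 0.5*m*v^2 = 0.5*0.007*1040^2 = 3786 J

3786 J


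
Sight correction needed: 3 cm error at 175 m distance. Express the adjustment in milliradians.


1 mrad subtends 1 cm per 10 m of range, so adj = error_cm / (dist_m / 10) = 3 / (175/10) = 0.1714 mrad

0.1714 mrad


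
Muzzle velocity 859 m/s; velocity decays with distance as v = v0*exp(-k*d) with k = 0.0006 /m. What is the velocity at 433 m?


v = v0*exp(-k*d) = 859*exp(-0.0006*433) = 662.5 m/s

662.5 m/s


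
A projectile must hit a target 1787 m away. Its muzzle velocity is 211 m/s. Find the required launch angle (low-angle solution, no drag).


sin(2*theta) = R*g/v0^2 = 1787*9.81/211^2 = 0.393757, theta = arcsin(0.393757)/2 = 11.59°

11.59 degrees


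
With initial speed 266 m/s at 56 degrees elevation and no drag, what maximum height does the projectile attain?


H = (v0*sin(theta))^2 / (2g) = (266*sin(56°))^2 / (2*9.81) = 2479 m

2479 m


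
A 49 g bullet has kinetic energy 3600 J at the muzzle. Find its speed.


v = sqrt(2*E/m) = sqrt(2*3600/0.049) = 383.3 m/s

383.3 m/s


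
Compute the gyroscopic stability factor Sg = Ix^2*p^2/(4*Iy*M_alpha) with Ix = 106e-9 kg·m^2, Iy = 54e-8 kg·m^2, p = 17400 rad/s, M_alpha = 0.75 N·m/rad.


Sg = Ix^2 * p^2 / (4 * Iy * M_alpha) = (106e-9)^2 * 17400^2 / (4 * 54e-8 * 0.75) = 2.1

2.1


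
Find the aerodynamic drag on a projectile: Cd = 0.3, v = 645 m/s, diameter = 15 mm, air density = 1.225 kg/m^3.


A = pi*(d/2)^2 = pi*(15/2000)^2 = 1.76715e-04 m^2
Fd = 0.5*Cd*rho*A*v^2 = 0.5*0.3*1.225*1.76715e-04*645^2 = 13.51 N

13.51 N


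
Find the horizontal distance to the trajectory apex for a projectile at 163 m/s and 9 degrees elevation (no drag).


R = v0^2*sin(2*theta)/g = 163^2*sin(2*9°)/9.81 = 836.929 m
apex_dist = R/2 = 836.929/2 = 418.5 m

418.5 m


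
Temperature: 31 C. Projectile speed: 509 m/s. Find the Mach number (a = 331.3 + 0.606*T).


a = 331.3 + 0.606*(31) = 350.086 m/s
M = v/a = 509/350.086 = 1.454

1.454


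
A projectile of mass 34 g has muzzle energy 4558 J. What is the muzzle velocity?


v = sqrt(2*E/m) = sqrt(2*4558/0.034) = 517.8 m/s

517.8 m/s


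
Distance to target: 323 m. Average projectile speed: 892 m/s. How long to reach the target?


t = d/v = 323/892 = 0.3621 s

0.3621 s


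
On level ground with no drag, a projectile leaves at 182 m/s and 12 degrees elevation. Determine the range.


R = v0^2 * sin(2*theta) / g = 182^2 * sin(2*12°) / 9.81 = 1373 m

1373 m


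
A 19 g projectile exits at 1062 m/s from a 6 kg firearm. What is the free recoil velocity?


v_recoil = m_p * v_p / m_gun = 0.019 * 1062 / 6 = 3.363 m/s

3.363 m/s


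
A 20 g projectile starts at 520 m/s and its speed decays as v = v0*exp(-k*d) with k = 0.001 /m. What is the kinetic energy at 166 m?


v = v0*exp(-k*d) = 520*exp(-0.001*166) = 440.464 m/s
E = 0.5*m*v^2 = 0.5*0.02*440.464^2 = 1940 J

1940 J


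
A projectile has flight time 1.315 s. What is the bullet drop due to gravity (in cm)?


drop = 0.5*g*t^2 = 0.5*9.81*1.315^2 = 8.48185 m ≈ 848.2 cm

848.2 cm


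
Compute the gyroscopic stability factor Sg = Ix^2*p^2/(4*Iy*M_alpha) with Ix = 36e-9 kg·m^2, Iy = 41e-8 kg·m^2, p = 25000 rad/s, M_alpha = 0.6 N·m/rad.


Sg = Ix^2 * p^2 / (4 * Iy * M_alpha) = (36e-9)^2 * 25000^2 / (4 * 41e-8 * 0.6) = 0.8232

0.8232


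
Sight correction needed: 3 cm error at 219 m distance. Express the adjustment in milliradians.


1 mrad subtends 1 cm per 10 m of range, so adj = error_cm / (dist_m / 10) = 3 / (219/10) = 0.137 mrad

0.137 mrad


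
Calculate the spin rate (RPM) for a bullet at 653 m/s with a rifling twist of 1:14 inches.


twist_m = 14*0.0254 = 0.3556 m
spin = v/twist = 653/0.3556 = 1836.333 rev/s
RPM = spin*60 = 1836.333*60 ≈ 110180 RPM

110180 RPM


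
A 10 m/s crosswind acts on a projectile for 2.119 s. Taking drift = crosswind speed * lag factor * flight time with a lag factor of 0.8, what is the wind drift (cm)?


drift = v_wind * lag * t = 10 * 0.8 * 2.119 = 16.952 m ≈ 1695 cm

1695 cm


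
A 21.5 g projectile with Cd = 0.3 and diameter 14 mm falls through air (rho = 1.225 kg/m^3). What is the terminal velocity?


A = pi*(d/2)^2 = pi*(14/2000)^2 = 1.53938e-04 m^2
vt = sqrt(2mg/(Cd*rho*A)) = sqrt(2*0.0215*9.81/(0.3 * 1.225 * 1.53938e-04)) = 86.35 m/s

86.35 m/s


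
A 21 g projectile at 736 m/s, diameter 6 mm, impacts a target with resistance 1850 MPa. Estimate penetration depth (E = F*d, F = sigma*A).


A = pi*(d/2)^2 = pi*(6/2)^2 = 28.2743 mm^2
E = 0.5*m*v^2 = 0.5*0.021*736^2 = 5687.81 J
depth = E/(sigma*A) = 5687.81 J / (1850 MPa * 28.2743 mm^2) = 5687.81/(1850 * 28.2743) m = 0.108738 m ≈ 108.7 mm

108.7 mm


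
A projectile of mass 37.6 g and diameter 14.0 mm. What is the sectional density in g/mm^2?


SD = m/d^2 = 37.6/14.0^2 = 0.1918 g/mm^2

0.1918 g/mm^2


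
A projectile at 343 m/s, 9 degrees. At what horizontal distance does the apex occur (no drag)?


R = v0^2*sin(2*theta)/g = 343^2*sin(2*9°)/9.81 = 3705.97 m
apex_dist = R/2 = 3705.97/2 = 1853 m

1853 m


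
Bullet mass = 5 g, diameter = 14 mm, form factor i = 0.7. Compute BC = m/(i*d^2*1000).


BC = m/(i*d^2*1000) = 5/(0.7 * 14^2 * 1000) = 3.644e-05

3.644e-05


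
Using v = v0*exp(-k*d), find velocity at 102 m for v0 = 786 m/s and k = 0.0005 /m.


v = v0*exp(-k*d) = 786*exp(-0.0005*102) = 746.9 m/s

746.9 m/s


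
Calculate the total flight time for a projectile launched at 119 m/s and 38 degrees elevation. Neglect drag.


T = 2*v0*sin(theta)/g = 2*119*sin(38°)/9.81 = 14.94 s

14.94 s


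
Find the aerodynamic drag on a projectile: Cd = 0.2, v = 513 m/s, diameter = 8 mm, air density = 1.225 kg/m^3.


A = pi*(d/2)^2 = pi*(8/2000)^2 = 5.02655e-05 m^2
Fd = 0.5*Cd*rho*A*v^2 = 0.5*0.2*1.225*5.02655e-05*513^2 = 1.62 N

1.62 N


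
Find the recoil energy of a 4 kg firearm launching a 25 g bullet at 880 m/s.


v_r = m_p*v_p/m_gun = 0.025*880/4 = 5.5 m/s, E_r = 0.5*m_gun*v_r^2 = 0.5*4*5.5^2 = 60.5 J

60.5 J


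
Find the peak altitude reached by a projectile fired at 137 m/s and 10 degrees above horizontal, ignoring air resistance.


H = (v0*sin(theta))^2 / (2g) = (137*sin(10°))^2 / (2*9.81) = 28.85 m

28.85 m


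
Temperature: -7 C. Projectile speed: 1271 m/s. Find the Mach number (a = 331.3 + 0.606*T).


a = 331.3 + 0.606*(-7) = 327.058 m/s
M = v/a = 1271/327.058 = 3.886

3.886


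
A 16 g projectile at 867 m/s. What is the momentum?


p = m*v = 0.016*867 = 13.87 kg·m/s

13.87 kg·m/s


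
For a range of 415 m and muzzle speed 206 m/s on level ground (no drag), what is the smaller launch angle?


sin(2*theta) = R*g/v0^2 = 415*9.81/206^2 = 0.0959362, theta = arcsin(0.0959362)/2 = 2.753°

2.753 degrees


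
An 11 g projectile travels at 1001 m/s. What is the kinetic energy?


E = 0.5*m*v^2 = 0.5*0.011*1001^2 = 5511 J

5511 J


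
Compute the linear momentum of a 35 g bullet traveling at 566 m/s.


p = m*v = 0.035*566 = 19.81 kg·m/s

19.81 kg·m/s


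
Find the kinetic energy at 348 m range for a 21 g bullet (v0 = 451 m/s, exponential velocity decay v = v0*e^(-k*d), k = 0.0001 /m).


v = v0*exp(-k*d) = 451*exp(-0.0001*348) = 435.575 m/s
E = 0.5*m*v^2 = 0.5*0.021*435.575^2 = 1992 J

1992 J


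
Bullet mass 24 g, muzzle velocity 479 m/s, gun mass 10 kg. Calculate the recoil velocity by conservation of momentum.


v_recoil = m_p * v_p / m_gun = 0.024 * 479 / 10 = 1.15 m/s

1.15 m/s


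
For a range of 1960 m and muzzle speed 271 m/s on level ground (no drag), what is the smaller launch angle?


sin(2*theta) = R*g/v0^2 = 1960*9.81/271^2 = 0.26181, theta = arcsin(0.26181)/2 = 7.589°

7.589 degrees


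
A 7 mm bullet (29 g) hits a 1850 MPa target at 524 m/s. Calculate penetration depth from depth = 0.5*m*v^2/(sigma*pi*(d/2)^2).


A = pi*(d/2)^2 = pi*(7/2)^2 = 38.4845 mm^2
E = 0.5*m*v^2 = 0.5*0.029*524^2 = 3981.35 J
depth = E/(sigma*A) = 3981.35 J / (1850 MPa * 38.4845 mm^2) = 3981.35/(1850 * 38.4845) m = 0.0559207 m ≈ 55.92 mm

55.92 mm


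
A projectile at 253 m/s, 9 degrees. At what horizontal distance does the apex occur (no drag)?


R = v0^2*sin(2*theta)/g = 253^2*sin(2*9°)/9.81 = 2016.3 m
apex_dist = R/2 = 2016.3/2 = 1008 m

1008 m


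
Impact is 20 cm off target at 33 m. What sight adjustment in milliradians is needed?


1 mrad subtends 1 cm per 10 m of range, so adj = error_cm / (dist_m / 10) = 20 / (33/10) = 6.061 mrad

6.061 mrad


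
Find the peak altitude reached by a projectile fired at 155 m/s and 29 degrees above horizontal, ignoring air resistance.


H = (v0*sin(theta))^2 / (2g) = (155*sin(29°))^2 / (2*9.81) = 287.8 m

287.8 m


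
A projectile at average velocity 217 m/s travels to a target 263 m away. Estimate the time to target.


t = d/v = 263/217 = 1.212 s

1.212 s


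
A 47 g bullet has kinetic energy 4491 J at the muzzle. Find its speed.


v = sqrt(2*E/m) = sqrt(2*4491/0.047) = 437.2 m/s

437.2 m/s


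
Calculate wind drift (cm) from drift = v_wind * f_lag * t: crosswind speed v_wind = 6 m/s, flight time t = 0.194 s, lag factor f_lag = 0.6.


drift = v_wind * lag * t = 6 * 0.6 * 0.194 = 0.6984 m ≈ 69.84 cm

69.84 cm


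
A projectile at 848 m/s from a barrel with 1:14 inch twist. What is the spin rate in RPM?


twist_m = 14*0.0254 = 0.3556 m
spin = v/twist = 848/0.3556 = 2384.702 rev/s
RPM = spin*60 = 2384.702*60 ≈ 143082 RPM

143082 RPM


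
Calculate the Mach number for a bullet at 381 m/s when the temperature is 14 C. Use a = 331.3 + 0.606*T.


a = 331.3 + 0.606*(14) = 339.784 m/s
M = v/a = 381/339.784 = 1.121

1.121


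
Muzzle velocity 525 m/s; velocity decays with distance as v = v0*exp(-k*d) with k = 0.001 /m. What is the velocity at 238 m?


v = v0*exp(-k*d) = 525*exp(-0.001*238) = 413.8 m/s

413.8 m/s


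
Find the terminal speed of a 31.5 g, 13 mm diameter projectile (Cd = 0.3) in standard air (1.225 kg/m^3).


A = pi*(d/2)^2 = pi*(13/2000)^2 = 1.32732e-04 m^2
vt = sqrt(2mg/(Cd*rho*A)) = sqrt(2*0.0315*9.81/(0.3 * 1.225 * 1.32732e-04)) = 112.6 m/s

112.6 m/s


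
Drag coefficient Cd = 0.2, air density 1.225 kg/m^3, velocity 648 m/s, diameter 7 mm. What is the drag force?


A = pi*(d/2)^2 = pi*(7/2000)^2 = 3.84845e-05 m^2
Fd = 0.5*Cd*rho*A*v^2 = 0.5*0.2*1.225*3.84845e-05*648^2 = 1.98 N

1.98 N


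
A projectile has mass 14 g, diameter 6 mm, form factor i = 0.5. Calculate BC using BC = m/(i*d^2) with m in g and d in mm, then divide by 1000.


BC = m/(i*d^2*1000) = 14/(0.5 * 6^2 * 1000) = 0.0007778

0.0007778


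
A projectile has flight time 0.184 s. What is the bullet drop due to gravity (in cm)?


drop = 0.5*g*t^2 = 0.5*9.81*0.184^2 = 0.166064 m ≈ 16.61 cm

16.61 cm


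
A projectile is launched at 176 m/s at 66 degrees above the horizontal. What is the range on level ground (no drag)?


R = v0^2 * sin(2*theta) / g = 176^2 * sin(2*66°) / 9.81 = 2347 m

2347 m


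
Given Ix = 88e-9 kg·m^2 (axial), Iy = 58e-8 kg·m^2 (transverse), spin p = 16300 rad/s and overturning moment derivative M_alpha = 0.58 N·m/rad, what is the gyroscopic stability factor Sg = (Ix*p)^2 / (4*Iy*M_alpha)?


Sg = Ix^2 * p^2 / (4 * Iy * M_alpha) = (88e-9)^2 * 16300^2 / (4 * 58e-8 * 0.58) = 1.529

1.529


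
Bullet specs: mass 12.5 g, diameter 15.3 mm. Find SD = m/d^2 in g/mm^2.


SD = m/d^2 = 12.5/15.3^2 = 0.0534 g/mm^2

0.0534 g/mm^2


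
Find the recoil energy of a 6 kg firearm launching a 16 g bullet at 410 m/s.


v_r = m_p*v_p/m_gun = 0.016*410/6 = 1.09333 m/s, E_r = 0.5*m_gun*v_r^2 = 0.5*6*1.09333^2 = 3.586 J

3.586 J


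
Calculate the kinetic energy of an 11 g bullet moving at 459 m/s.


E = 0.5*m*v^2 = 0.5*0.011*459^2 = 1159 J

1159 J


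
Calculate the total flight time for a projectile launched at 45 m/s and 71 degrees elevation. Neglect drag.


T = 2*v0*sin(theta)/g = 2*45*sin(71°)/9.81 = 8.674 s

8.674 s


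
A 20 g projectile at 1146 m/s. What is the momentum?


p = m*v = 0.02*1146 = 22.92 kg·m/s

22.92 kg·m/s


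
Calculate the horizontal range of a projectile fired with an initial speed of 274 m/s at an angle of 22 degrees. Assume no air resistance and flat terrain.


R = v0^2 * sin(2*theta) / g = 274^2 * sin(2*22°) / 9.81 = 5316 m

5316 m


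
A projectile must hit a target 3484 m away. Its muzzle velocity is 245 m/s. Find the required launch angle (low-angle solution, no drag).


sin(2*theta) = R*g/v0^2 = 3484*9.81/245^2 = 0.569397, theta = arcsin(0.569397)/2 = 17.35°

17.35 degrees


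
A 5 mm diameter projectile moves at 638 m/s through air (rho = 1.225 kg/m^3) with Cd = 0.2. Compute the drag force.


A = pi*(d/2)^2 = pi*(5/2000)^2 = 1.96350e-05 m^2
Fd = 0.5*Cd*rho*A*v^2 = 0.5*0.2*1.225*1.96350e-05*638^2 = 0.9791 N

0.9791 N


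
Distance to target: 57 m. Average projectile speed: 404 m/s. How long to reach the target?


t = d/v = 57/404 = 0.1411 s

0.1411 s


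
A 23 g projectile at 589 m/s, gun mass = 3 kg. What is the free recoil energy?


v_r = m_p*v_p/m_gun = 0.023*589/3 = 4.51567 m/s, E_r = 0.5*m_gun*v_r^2 = 0.5*3*4.51567^2 = 30.59 J

30.59 J


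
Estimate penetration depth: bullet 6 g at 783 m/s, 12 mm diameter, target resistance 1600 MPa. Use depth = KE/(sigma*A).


A = pi*(d/2)^2 = pi*(12/2)^2 = 113.097 mm^2
E = 0.5*m*v^2 = 0.5*0.006*783^2 = 1839.27 J
depth = E/(sigma*A) = 1839.27 J / (1600 MPa * 113.097 mm^2) = 1839.27/(1600 * 113.097) m = 0.0101642 m ≈ 10.16 mm

10.16 mm


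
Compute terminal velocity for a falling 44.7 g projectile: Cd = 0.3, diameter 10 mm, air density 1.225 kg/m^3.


A = pi*(d/2)^2 = pi*(10/2000)^2 = 7.85398e-05 m^2
vt = sqrt(2mg/(Cd*rho*A)) = sqrt(2*0.0447*9.81/(0.3 * 1.225 * 7.85398e-05)) = 174.3 m/s

174.3 m/s


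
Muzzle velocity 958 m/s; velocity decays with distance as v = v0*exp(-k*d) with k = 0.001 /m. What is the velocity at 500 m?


v = v0*exp(-k*d) = 958*exp(-0.001*500) = 581.1 m/s

581.1 m/s


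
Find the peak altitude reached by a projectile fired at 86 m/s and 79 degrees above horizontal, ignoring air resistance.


H = (v0*sin(theta))^2 / (2g) = (86*sin(79°))^2 / (2*9.81) = 363.2 m

363.2 m


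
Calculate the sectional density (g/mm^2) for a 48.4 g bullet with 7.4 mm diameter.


SD = m/d^2 = 48.4/7.4^2 = 0.8839 g/mm^2

0.8839 g/mm^2


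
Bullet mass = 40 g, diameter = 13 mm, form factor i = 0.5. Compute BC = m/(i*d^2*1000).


BC = m/(i*d^2*1000) = 40/(0.5 * 13^2 * 1000) = 0.0004734

0.0004734


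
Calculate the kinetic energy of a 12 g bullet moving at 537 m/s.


E = 0.5*m*v^2 = 0.5*0.012*537^2 = 1730 J

1730 J


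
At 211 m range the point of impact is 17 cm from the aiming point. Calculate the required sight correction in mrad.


1 mrad subtends 1 cm per 10 m of range, so adj = error_cm / (dist_m / 10) = 17 / (211/10) = 0.8057 mrad

0.8057 mrad


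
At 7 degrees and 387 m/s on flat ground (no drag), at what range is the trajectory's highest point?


R = v0^2*sin(2*theta)/g = 387^2*sin(2*7°)/9.81 = 3693.41 m
apex_dist = R/2 = 3693.41/2 = 1847 m

1847 m


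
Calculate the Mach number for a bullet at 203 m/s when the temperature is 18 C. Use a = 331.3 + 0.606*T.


a = 331.3 + 0.606*(18) = 342.208 m/s
M = v/a = 203/342.208 = 0.5932

0.5932


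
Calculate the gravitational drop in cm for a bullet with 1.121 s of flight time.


drop = 0.5*g*t^2 = 0.5*9.81*1.121^2 = 6.16382 m ≈ 616.4 cm

616.4 cm


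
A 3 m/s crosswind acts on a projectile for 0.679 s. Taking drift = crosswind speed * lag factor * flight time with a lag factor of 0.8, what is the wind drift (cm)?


drift = v_wind * lag * t = 3 * 0.8 * 0.679 = 1.6296 m ≈ 163 cm

163 cm


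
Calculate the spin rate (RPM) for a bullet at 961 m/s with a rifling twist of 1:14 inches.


twist_m = 14*0.0254 = 0.3556 m
spin = v/twist = 961/0.3556 = 2702.475 rev/s
RPM = spin*60 = 2702.475*60 ≈ 162148 RPM

162148 RPM


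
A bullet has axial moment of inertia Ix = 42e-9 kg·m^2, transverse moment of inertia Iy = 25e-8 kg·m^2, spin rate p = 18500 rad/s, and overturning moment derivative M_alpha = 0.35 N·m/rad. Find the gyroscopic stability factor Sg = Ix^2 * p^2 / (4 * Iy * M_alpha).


Sg = Ix^2 * p^2 / (4 * Iy * M_alpha) = (42e-9)^2 * 18500^2 / (4 * 25e-8 * 0.35) = 1.725

1.725


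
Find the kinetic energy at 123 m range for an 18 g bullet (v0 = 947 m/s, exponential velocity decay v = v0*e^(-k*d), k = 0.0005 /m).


v = v0*exp(-k*d) = 947*exp(-0.0005*123) = 890.514 m/s
E = 0.5*m*v^2 = 0.5*0.018*890.514^2 = 7137 J

7137 J


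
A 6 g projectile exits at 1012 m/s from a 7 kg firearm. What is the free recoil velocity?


v_recoil = m_p * v_p / m_gun = 0.006 * 1012 / 7 = 0.8674 m/s

0.8674 m/s


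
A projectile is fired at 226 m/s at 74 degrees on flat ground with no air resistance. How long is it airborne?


T = 2*v0*sin(theta)/g = 2*226*sin(74°)/9.81 = 44.29 s

44.29 s


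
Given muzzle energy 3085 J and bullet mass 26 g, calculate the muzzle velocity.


v = sqrt(2*E/m) = sqrt(2*3085/0.026) = 487.1 m/s

487.1 m/s


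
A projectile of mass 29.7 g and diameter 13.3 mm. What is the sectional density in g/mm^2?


SD = m/d^2 = 29.7/13.3^2 = 0.1679 g/mm^2

0.1679 g/mm^2


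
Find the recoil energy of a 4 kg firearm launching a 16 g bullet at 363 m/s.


v_r = m_p*v_p/m_gun = 0.016*363/4 = 1.452 m/s, E_r = 0.5*m_gun*v_r^2 = 0.5*4*1.452^2 = 4.217 J

4.217 J


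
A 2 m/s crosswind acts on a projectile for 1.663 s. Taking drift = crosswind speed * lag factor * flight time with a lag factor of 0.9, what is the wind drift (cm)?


drift = v_wind * lag * t = 2 * 0.9 * 1.663 = 2.9934 m ≈ 299.3 cm

299.3 cm


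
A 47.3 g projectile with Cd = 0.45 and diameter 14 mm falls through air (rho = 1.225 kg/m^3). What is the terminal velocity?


A = pi*(d/2)^2 = pi*(14/2000)^2 = 1.53938e-04 m^2
vt = sqrt(2mg/(Cd*rho*A)) = sqrt(2*0.0473*9.81/(0.45 * 1.225 * 1.53938e-04)) = 104.6 m/s

104.6 m/s


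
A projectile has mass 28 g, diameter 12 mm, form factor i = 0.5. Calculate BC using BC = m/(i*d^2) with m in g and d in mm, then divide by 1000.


BC = m/(i*d^2*1000) = 28/(0.5 * 12^2 * 1000) = 0.0003889

0.0003889


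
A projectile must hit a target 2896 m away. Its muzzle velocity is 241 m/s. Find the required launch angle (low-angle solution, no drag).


sin(2*theta) = R*g/v0^2 = 2896*9.81/241^2 = 0.48914, theta = arcsin(0.48914)/2 = 14.64°

14.64 degrees


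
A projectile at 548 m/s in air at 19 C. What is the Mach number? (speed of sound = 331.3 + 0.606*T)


a = 331.3 + 0.606*(19) = 342.814 m/s
M = v/a = 548/342.814 = 1.599

1.599


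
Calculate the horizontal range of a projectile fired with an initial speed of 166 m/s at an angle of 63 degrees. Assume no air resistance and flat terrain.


R = v0^2 * sin(2*theta) / g = 166^2 * sin(2*63°) / 9.81 = 2273 m

2273 m


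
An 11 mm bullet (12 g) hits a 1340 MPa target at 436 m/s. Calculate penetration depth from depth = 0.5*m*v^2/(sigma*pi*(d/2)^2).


A = pi*(d/2)^2 = pi*(11/2)^2 = 95.0332 mm^2
E = 0.5*m*v^2 = 0.5*0.012*436^2 = 1140.58 J
depth = E/(sigma*A) = 1140.58 J / (1340 MPa * 95.0332 mm^2) = 1140.58/(1340 * 95.0332) m = 0.00895662 m ≈ 8.957 mm

8.957 mm


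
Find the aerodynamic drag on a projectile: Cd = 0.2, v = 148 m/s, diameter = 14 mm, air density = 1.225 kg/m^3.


A = pi*(d/2)^2 = pi*(14/2000)^2 = 1.53938e-04 m^2
Fd = 0.5*Cd*rho*A*v^2 = 0.5*0.2*1.225*1.53938e-04*148^2 = 0.4131 N

0.4131 N


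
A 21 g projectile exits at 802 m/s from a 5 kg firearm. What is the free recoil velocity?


v_recoil = m_p * v_p / m_gun = 0.021 * 802 / 5 = 3.368 m/s

3.368 m/s


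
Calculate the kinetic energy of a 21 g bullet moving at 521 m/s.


E = 0.5*m*v^2 = 0.5*0.021*521^2 = 2850 J

2850 J


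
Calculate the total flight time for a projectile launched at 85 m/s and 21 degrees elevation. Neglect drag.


T = 2*v0*sin(theta)/g = 2*85*sin(21°)/9.81 = 6.21 s

6.21 s


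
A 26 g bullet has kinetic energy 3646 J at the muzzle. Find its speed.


v = sqrt(2*E/m) = sqrt(2*3646/0.026) = 529.6 m/s

529.6 m/s


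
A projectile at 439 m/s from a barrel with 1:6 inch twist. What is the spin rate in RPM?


twist_m = 6*0.0254 = 0.1524 m
spin = v/twist = 439/0.1524 = 2880.577 rev/s
RPM = spin*60 = 2880.577*60 ≈ 172835 RPM

172835 RPM


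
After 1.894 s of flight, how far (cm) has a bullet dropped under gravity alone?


drop = 0.5*g*t^2 = 0.5*9.81*1.894^2 = 17.5954 m ≈ 1760 cm

1760 cm


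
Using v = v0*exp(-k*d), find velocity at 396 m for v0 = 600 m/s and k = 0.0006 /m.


v = v0*exp(-k*d) = 600*exp(-0.0006*396) = 473.1 m/s

473.1 m/s


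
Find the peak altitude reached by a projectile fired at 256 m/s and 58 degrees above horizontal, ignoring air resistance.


H = (v0*sin(theta))^2 / (2g) = (256*sin(58°))^2 / (2*9.81) = 2402 m

2402 m


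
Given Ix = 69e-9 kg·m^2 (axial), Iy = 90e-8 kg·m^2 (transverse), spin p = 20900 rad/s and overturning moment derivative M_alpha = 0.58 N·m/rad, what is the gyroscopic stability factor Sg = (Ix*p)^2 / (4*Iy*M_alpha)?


Sg = Ix^2 * p^2 / (4 * Iy * M_alpha) = (69e-9)^2 * 20900^2 / (4 * 90e-8 * 0.58) = 0.996

0.996


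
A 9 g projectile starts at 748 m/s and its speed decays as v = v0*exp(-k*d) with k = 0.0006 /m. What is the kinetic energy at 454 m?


v = v0*exp(-k*d) = 748*exp(-0.0006*454) = 569.639 m/s
E = 0.5*m*v^2 = 0.5*0.009*569.639^2 = 1460 J

1460 J


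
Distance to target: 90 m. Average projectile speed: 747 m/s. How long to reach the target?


t = d/v = 90/747 = 0.1205 s

0.1205 s


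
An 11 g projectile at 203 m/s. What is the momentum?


p = m*v = 0.011*203 = 2.233 kg·m/s

2.233 kg·m/s


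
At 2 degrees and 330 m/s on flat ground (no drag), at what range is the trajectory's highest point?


R = v0^2*sin(2*theta)/g = 330^2*sin(2*2°)/9.81 = 774.361 m
apex_dist = R/2 = 774.361/2 = 387.2 m

387.2 m


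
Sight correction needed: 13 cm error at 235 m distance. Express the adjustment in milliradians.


1 mrad subtends 1 cm per 10 m of range, so adj = error_cm / (dist_m / 10) = 13 / (235/10) = 0.5532 mrad

0.5532 mrad


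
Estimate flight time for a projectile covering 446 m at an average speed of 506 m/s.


t = d/v = 446/506 = 0.8814 s

0.8814 s


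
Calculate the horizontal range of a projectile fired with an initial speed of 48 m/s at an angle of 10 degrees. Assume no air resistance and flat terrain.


R = v0^2 * sin(2*theta) / g = 48^2 * sin(2*10°) / 9.81 = 80.33 m

80.33 m


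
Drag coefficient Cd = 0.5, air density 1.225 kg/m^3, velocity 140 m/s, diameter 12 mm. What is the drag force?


A = pi*(d/2)^2 = pi*(12/2000)^2 = 1.13097e-04 m^2
Fd = 0.5*Cd*rho*A*v^2 = 0.5*0.5*1.225*1.13097e-04*140^2 = 0.6789 N

0.6789 N


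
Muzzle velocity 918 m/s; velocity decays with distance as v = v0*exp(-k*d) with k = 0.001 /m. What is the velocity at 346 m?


v = v0*exp(-k*d) = 918*exp(-0.001*346) = 649.5 m/s

649.5 m/s


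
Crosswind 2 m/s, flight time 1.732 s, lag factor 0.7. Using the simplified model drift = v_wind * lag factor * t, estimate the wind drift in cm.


drift = v_wind * lag * t = 2 * 0.7 * 1.732 = 2.4248 m ≈ 242.5 cm

242.5 cm


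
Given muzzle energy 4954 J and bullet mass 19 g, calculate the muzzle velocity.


v = sqrt(2*E/m) = sqrt(2*4954/0.019) = 722.1 m/s

722.1 m/s


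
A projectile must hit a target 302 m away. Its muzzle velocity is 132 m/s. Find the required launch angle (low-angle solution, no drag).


sin(2*theta) = R*g/v0^2 = 302*9.81/132^2 = 0.170031, theta = arcsin(0.170031)/2 = 4.895°

4.895 degrees


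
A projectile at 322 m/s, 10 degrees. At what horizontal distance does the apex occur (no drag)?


R = v0^2*sin(2*theta)/g = 322^2*sin(2*10°)/9.81 = 3614.88 m
apex_dist = R/2 = 3614.88/2 = 1807 m

1807 m


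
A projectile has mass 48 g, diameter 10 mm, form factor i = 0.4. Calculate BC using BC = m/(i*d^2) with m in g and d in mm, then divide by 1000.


BC = m/(i*d^2*1000) = 48/(0.4 * 10^2 * 1000) = 0.0012

0.0012


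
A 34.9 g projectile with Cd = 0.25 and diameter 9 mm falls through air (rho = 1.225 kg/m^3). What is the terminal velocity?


A = pi*(d/2)^2 = pi*(9/2000)^2 = 6.36173e-05 m^2
vt = sqrt(2mg/(Cd*rho*A)) = sqrt(2*0.0349*9.81/(0.25 * 1.225 * 6.36173e-05)) = 187.5 m/s

187.5 m/s


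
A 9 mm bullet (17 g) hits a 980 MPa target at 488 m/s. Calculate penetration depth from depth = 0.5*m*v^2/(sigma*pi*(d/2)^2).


A = pi*(d/2)^2 = pi*(9/2)^2 = 63.6173 mm^2
E = 0.5*m*v^2 = 0.5*0.017*488^2 = 2024.22 J
depth = E/(sigma*A) = 2024.22 J / (980 MPa * 63.6173 mm^2) = 2024.22/(980 * 63.6173) m = 0.0324682 m ≈ 32.47 mm

32.47 mm


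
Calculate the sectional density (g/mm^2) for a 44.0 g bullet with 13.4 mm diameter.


SD = m/d^2 = 44.0/13.4^2 = 0.245 g/mm^2

0.245 g/mm^2


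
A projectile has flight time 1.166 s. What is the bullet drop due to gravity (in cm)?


drop = 0.5*g*t^2 = 0.5*9.81*1.166^2 = 6.66862 m ≈ 666.9 cm

666.9 cm


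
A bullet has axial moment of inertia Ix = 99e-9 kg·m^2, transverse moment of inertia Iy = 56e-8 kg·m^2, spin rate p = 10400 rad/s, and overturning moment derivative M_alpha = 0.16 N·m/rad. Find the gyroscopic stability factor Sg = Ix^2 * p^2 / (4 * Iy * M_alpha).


Sg = Ix^2 * p^2 / (4 * Iy * M_alpha) = (99e-9)^2 * 10400^2 / (4 * 56e-8 * 0.16) = 2.958

2.958


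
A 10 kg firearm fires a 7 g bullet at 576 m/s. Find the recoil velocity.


v_recoil = m_p * v_p / m_gun = 0.007 * 576 / 10 = 0.4032 m/s

0.4032 m/s
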